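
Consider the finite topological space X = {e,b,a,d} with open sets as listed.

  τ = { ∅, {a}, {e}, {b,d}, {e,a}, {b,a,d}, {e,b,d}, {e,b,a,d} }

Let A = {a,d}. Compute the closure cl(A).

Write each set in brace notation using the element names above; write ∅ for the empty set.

closure: X∖int(X∖A) = X∖{e} = {b,a,d}

{b,a,d}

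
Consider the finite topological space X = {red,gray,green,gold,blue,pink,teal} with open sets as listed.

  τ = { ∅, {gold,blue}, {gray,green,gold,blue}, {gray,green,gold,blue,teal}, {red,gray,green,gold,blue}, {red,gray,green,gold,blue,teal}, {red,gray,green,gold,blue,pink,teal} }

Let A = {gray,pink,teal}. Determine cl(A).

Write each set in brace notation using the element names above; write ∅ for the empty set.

{red,gray,green,pink,teal}

cl via duality: int({red,green,gold,blue}) = {gold,blue}, so X∖{gold,blue} = {red,gray,green,pink,teal}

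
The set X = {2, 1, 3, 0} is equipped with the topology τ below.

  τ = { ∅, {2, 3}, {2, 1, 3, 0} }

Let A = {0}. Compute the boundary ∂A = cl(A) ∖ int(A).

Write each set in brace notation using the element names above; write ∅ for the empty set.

opens ⊆ A: ∅; union → int = ∅
complement {2, 1, 3}; its interior {2, 3}; cl(A) = X∖{2, 3} = {1, 0}
boundary = {1, 0} ∖ ∅ = {1, 0}

{1, 0}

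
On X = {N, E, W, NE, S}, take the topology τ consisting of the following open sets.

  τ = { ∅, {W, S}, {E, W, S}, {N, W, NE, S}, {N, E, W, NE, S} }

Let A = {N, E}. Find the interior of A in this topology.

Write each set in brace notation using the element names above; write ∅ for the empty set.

U open, U⊆A: ∅. int(A) = ⋃ = ∅

∅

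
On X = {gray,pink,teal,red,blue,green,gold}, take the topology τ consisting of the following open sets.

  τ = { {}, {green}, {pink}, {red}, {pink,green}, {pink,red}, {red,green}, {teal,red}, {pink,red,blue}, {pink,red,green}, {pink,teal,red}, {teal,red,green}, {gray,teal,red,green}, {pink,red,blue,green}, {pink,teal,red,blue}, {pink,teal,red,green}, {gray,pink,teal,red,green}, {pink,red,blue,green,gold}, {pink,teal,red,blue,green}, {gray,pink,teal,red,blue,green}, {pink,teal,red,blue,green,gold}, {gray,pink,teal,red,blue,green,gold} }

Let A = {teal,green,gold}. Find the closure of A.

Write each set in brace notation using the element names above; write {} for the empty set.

{gray,teal,green,gold}

X∖A={gray,pink,red,blue}, int(X∖A)={pink,red,blue}, hence cl(A)={gray,teal,green,gold}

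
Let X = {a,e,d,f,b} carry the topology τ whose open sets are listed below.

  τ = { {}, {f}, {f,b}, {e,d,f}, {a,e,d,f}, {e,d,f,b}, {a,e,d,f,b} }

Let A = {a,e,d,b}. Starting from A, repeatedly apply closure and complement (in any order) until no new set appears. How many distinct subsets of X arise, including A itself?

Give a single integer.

cl via duality: int({f}) = {f}, so X∖{f} = {a,e,d,b}
Write k for closure, c for complement:
  1. A     = {a,e,d,b}
  2. cA    = {f}
  3. kcA   = {a,e,d,f,b}
  4. ckcA  = {}
applying k or c yields no new set

4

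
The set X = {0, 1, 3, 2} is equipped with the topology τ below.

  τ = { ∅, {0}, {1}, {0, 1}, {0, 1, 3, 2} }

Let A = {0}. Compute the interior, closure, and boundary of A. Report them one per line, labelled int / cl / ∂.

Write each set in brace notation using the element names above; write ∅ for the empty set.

int(A) = {0}
cl(A)  = {0, 3, 2}
∂A     = {3, 2}

open subsets of A: ∅, {0}; so int(A) = {0}
closure: X∖int(X∖A) = X∖{1} = {0, 3, 2}
∂A = {0, 3, 2} minus {0} = {3, 2}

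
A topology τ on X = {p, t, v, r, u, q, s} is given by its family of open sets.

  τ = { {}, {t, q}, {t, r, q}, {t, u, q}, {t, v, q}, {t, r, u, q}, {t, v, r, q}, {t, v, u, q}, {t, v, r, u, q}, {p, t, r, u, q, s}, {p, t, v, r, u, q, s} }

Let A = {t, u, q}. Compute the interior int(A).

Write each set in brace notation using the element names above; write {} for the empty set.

{t, u, q}

open subsets of A: {}, {t, q}, {t, u, q}; so int(A) = {t, u, q}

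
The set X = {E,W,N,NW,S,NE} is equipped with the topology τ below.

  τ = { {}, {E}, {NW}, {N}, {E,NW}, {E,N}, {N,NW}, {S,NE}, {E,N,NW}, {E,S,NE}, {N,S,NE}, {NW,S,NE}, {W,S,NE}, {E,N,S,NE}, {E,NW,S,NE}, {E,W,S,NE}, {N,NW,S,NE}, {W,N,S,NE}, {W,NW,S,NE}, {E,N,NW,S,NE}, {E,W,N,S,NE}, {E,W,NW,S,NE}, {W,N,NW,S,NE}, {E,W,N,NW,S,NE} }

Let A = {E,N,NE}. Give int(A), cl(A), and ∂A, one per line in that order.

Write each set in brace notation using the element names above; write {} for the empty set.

int(A) = {E,N}
cl(A)  = {E,W,N,S,NE}
∂A     = {W,S,NE}

open subsets of A: {}, {N}, {E}, {E,N}; so int(A) = {E,N}
closure: X∖int(X∖A) = X∖{NW} = {E,W,N,S,NE}
∂A = {E,W,N,S,NE} minus {E,N} = {W,S,NE}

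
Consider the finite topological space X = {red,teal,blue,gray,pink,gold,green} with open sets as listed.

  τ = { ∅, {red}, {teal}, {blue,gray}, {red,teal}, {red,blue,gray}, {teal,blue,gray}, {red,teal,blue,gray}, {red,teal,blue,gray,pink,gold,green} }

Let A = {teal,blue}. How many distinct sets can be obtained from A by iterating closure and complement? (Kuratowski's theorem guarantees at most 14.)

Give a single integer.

10

cl via duality: int({red,gray,pink,gold,green}) = {red}, so X∖{red} = {teal,blue,gray,pink,gold,green}
Write k for closure, c for complement:
  1. A     = {teal,blue}
  2. kA    = {teal,blue,gray,pink,gold,green}
  3. cA    = {red,gray,pink,gold,green}
  4. ckA   = {red}
  5. kcA   = {red,blue,gray,pink,gold,green}
  6. kckA  = {red,pink,gold,green}
  7. ckcA  = {teal}
  8. ckckA = {teal,blue,gray}
  9. kckcA = {teal,pink,gold,green}
  10. ckckcA = {red,blue,gray}
applying k or c yields no new set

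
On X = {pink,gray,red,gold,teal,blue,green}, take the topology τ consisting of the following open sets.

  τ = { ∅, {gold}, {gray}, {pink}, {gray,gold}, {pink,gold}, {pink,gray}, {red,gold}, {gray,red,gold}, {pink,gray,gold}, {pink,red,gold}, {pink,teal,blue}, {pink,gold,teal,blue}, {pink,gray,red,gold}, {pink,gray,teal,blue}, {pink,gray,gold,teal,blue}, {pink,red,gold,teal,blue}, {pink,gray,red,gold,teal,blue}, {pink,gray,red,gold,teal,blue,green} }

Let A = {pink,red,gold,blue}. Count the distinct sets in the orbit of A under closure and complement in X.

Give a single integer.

8

X∖A={gray,teal,green}, int(X∖A)={gray}, hence cl(A)={pink,red,gold,teal,blue,green}
Orbit (k=closure, c=complement):
  1. A     = {pink,red,gold,blue}
  2. kA    = {pink,red,gold,teal,blue,green}
  3. cA    = {gray,teal,green}
  4. ckA   = {gray}
  5. kcA   = {gray,teal,blue,green}
  6. kckA  = {gray,green}
  7. ckcA  = {pink,red,gold}
  8. ckckA = {pink,red,gold,teal,blue}
(closed under both — stop)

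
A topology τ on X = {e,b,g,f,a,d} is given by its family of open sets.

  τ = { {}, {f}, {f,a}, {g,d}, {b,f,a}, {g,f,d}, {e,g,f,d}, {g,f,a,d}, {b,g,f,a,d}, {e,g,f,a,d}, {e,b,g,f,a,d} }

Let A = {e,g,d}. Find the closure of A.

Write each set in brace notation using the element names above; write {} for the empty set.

{e,g,d}

cl via duality: int({b,f,a}) = {b,f,a}, so X∖{b,f,a} = {e,g,d}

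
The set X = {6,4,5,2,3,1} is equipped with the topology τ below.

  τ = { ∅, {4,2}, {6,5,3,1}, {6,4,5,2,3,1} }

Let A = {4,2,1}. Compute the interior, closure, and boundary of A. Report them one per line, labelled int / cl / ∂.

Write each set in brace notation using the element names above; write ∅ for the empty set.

int(A) = {4,2}
cl(A)  = {6,4,5,2,3,1}
∂A     = {6,5,3,1}

opens ⊆ A: ∅, {4,2}; union → int = {4,2}
complement {6,5,3}; its interior ∅; cl(A) = X∖∅ = {6,4,5,2,3,1}
boundary = {6,4,5,2,3,1} ∖ {4,2} = {6,5,3,1}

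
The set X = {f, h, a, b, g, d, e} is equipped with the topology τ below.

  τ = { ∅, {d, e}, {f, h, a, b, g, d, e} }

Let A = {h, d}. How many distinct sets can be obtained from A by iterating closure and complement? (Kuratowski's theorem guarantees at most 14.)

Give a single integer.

complement {f, a, b, g, e}; its interior ∅; cl(A) = X∖∅ = {f, h, a, b, g, d, e}
With k = closure, c = complement:
  1. A     = {h, d}
  2. kA    = {f, h, a, b, g, d, e}
  3. cA    = {f, a, b, g, e}
  4. ckA   = ∅
k, c of each give nothing new

4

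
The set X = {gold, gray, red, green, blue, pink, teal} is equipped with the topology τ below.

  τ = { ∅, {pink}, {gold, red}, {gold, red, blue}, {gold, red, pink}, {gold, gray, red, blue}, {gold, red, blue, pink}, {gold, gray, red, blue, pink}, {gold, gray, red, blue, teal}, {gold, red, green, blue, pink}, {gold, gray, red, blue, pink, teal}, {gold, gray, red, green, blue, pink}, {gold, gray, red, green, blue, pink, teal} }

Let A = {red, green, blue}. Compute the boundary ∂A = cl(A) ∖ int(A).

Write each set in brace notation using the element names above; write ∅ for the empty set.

opens ⊆ A: ∅; union → int = ∅
complement {gold, gray, pink, teal}; its interior {pink}; cl(A) = X∖{pink} = {gold, gray, red, green, blue, teal}
boundary = {gold, gray, red, green, blue, teal} ∖ ∅ = {gold, gray, red, green, blue, teal}

{gold, gray, red, green, blue, teal}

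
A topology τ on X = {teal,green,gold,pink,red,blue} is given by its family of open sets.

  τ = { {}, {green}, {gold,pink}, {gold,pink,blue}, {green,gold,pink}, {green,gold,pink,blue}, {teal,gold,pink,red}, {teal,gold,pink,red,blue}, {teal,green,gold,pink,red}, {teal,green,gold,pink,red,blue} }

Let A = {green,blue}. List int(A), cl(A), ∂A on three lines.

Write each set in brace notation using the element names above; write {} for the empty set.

int(A) = {green}
cl(A)  = {green,blue}
∂A     = {blue}

opens ⊆ A: {}, {green}; union → int = {green}
complement {teal,gold,pink,red}; its interior {teal,gold,pink,red}; cl(A) = X∖{teal,gold,pink,red} = {green,blue}
boundary = {green,blue} ∖ {green} = {blue}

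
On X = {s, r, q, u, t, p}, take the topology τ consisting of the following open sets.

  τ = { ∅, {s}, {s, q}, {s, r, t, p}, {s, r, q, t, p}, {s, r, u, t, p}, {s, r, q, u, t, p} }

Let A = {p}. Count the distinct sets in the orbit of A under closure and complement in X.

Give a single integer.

6

closure: X∖int(X∖A) = X∖{s, q} = {r, u, t, p}
Let k=closure and c=complement:
  1. A     = {p}
  2. kA    = {r, u, t, p}
  3. cA    = {s, r, q, u, t}
  4. ckA   = {s, q}
  5. kcA   = {s, r, q, u, t, p}
  6. ckcA  = ∅
— saturated at 6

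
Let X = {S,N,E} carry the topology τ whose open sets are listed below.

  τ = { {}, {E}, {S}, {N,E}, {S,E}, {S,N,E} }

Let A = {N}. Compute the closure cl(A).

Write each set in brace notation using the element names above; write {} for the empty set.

cl via duality: int({S,E}) = {S,E}, so X∖{S,E} = {N}

{N}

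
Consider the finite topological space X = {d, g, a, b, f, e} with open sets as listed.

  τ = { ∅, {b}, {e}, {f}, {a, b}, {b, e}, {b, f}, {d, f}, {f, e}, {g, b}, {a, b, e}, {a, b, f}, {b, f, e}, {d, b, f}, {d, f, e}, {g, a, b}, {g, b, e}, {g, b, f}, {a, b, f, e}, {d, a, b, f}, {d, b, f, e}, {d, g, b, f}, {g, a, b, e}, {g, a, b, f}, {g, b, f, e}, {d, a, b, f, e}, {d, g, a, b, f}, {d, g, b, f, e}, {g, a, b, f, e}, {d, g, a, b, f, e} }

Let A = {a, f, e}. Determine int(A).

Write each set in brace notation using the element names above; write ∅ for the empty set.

interior: largest open inside A is {f, e} (from ∅, {f}, {e}, {f, e})

{f, e}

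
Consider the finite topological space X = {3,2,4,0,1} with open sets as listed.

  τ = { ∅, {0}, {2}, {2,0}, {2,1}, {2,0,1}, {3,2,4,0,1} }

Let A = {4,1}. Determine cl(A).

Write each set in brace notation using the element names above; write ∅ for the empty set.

{3,4,1}

X∖A={3,2,0}, int(X∖A)={2,0}, hence cl(A)={3,4,1}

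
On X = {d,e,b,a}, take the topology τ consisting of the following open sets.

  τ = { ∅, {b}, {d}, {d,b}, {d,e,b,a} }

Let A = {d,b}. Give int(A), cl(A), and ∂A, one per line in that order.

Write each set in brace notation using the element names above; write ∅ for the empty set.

int(A) = {d,b}
cl(A)  = {d,e,b,a}
∂A     = {e,a}

interior: largest open inside A is {d,b} (from ∅, {d}, {b}, {d,b})
cl via duality: int({e,a}) = ∅, so X∖∅ = {d,e,b,a}
cl∖int = {e,a}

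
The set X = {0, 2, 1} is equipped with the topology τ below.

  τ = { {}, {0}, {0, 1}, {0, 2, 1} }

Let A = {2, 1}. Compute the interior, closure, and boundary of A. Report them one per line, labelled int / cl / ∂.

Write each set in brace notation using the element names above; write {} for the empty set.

interior: largest open inside A is {} (from {})
cl via duality: int({0}) = {0}, so X∖{0} = {2, 1}
cl∖int = {2, 1}

int(A) = {}
cl(A)  = {2, 1}
∂A     = {2, 1}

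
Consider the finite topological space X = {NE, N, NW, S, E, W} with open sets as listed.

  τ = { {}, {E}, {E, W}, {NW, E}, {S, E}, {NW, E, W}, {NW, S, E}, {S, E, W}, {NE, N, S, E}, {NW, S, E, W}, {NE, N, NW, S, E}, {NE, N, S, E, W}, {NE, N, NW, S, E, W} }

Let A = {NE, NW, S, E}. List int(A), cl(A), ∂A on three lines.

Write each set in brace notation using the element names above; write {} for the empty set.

open subsets of A: {}, {E}, {NW, E}, {S, E}, {NW, S, E}; so int(A) = {NW, S, E}
closure: X∖int(X∖A) = X∖{} = {NE, N, NW, S, E, W}
∂A = {NE, N, NW, S, E, W} minus {NW, S, E} = {NE, N, W}

int(A) = {NW, S, E}
cl(A)  = {NE, N, NW, S, E, W}
∂A     = {NE, N, W}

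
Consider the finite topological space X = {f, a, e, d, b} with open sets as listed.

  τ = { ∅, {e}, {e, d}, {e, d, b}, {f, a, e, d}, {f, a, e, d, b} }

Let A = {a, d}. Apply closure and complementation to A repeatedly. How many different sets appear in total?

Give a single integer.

6

cl via duality: int({f, e, b}) = {e}, so X∖{e} = {f, a, d, b}
Write k for closure, c for complement:
  1. A     = {a, d}
  2. kA    = {f, a, d, b}
  3. cA    = {f, e, b}
  4. ckA   = {e}
  5. kcA   = {f, a, e, d, b}
  6. ckcA  = ∅
applying k or c yields no new set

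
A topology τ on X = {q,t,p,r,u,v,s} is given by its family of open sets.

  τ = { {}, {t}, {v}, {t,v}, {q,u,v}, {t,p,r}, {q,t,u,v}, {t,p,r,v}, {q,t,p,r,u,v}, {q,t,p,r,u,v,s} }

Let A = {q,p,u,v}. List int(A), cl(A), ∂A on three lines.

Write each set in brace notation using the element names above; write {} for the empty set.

int(A) = {q,u,v}
cl(A)  = {q,p,r,u,v,s}
∂A     = {p,r,s}

interior: largest open inside A is {q,u,v} (from {}, {v}, {q,u,v})
cl via duality: int({t,r,s}) = {t}, so X∖{t} = {q,p,r,u,v,s}
cl∖int = {p,r,s}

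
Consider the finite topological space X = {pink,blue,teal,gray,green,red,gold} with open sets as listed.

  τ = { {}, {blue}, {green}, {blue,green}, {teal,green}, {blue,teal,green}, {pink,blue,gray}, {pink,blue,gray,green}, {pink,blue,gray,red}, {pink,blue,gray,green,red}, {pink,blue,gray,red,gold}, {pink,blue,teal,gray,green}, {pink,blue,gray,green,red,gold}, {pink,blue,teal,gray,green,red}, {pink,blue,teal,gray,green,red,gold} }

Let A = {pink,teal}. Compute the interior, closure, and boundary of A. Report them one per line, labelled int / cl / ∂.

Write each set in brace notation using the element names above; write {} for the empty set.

int(A) = {}
cl(A)  = {pink,teal,gray,red,gold}
∂A     = {pink,teal,gray,red,gold}

interior: largest open inside A is {} (from {})
cl via duality: int({blue,gray,green,red,gold}) = {blue,green}, so X∖{blue,green} = {pink,teal,gray,red,gold}
cl∖int = {pink,teal,gray,red,gold}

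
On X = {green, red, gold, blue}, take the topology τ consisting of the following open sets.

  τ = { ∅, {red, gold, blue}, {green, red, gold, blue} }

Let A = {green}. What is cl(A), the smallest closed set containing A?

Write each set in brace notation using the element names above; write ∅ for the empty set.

complement {red, gold, blue}; its interior {red, gold, blue}; cl(A) = X∖{red, gold, blue} = {green}

{green}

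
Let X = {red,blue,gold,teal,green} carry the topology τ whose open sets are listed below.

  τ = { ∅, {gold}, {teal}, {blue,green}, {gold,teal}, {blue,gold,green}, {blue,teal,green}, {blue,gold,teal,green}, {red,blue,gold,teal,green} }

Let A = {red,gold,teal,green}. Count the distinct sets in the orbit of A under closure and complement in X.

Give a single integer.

8

cl via duality: int({blue}) = ∅, so X∖∅ = {red,blue,gold,teal,green}
Write k for closure, c for complement:
  1. A     = {red,gold,teal,green}
  2. kA    = {red,blue,gold,teal,green}
  3. cA    = {blue}
  4. ckA   = ∅
  5. kcA   = {red,blue,green}
  6. ckcA  = {gold,teal}
  7. kckcA = {red,gold,teal}
  8. ckckcA = {blue,green}
applying k or c yields no new set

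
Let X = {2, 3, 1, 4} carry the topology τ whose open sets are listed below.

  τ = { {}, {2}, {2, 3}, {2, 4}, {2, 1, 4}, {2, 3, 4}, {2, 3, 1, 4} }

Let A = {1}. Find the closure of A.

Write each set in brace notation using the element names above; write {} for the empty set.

{1}

complement {2, 3, 4}; its interior {2, 3, 4}; cl(A) = X∖{2, 3, 4} = {1}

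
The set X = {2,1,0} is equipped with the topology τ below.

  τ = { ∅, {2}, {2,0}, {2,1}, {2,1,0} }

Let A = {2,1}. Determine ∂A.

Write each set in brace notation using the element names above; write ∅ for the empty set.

{0}

U open, U⊆A: ∅, {2}, {2,1}. int(A) = ⋃ = {2,1}
X∖A={0}, int(X∖A)=∅, hence cl(A)={2,1,0}
∂A: remove int from cl → {0}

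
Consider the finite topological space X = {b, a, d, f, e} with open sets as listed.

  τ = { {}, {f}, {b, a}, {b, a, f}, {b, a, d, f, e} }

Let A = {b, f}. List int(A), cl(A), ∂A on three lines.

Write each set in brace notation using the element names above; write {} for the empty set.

int(A) = {f}
cl(A)  = {b, a, d, f, e}
∂A     = {b, a, d, e}

open subsets of A: {}, {f}; so int(A) = {f}
closure: X∖int(X∖A) = X∖{} = {b, a, d, f, e}
∂A = {b, a, d, f, e} minus {f} = {b, a, d, e}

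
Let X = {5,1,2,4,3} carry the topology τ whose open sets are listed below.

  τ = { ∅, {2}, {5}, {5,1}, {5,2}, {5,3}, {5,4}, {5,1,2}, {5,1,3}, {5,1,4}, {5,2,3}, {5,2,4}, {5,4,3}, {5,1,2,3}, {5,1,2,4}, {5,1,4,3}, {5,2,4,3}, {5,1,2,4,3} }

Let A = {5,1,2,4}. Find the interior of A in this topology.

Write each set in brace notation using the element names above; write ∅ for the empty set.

opens ⊆ A: ∅, {2}, {5}, {5,1}, {5,2}, {5,4}, {5,1,4}, {5,2,4}, {5,1,2}, {5,1,2,4}; union → int = {5,1,2,4}

{5,1,2,4}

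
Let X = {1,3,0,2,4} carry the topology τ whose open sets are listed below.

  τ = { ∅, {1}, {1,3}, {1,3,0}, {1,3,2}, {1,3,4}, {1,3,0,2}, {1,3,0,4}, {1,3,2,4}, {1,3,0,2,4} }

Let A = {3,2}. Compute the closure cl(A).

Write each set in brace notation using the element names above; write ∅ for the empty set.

{3,0,2,4}

X∖A={1,0,4}, int(X∖A)={1}, hence cl(A)={3,0,2,4}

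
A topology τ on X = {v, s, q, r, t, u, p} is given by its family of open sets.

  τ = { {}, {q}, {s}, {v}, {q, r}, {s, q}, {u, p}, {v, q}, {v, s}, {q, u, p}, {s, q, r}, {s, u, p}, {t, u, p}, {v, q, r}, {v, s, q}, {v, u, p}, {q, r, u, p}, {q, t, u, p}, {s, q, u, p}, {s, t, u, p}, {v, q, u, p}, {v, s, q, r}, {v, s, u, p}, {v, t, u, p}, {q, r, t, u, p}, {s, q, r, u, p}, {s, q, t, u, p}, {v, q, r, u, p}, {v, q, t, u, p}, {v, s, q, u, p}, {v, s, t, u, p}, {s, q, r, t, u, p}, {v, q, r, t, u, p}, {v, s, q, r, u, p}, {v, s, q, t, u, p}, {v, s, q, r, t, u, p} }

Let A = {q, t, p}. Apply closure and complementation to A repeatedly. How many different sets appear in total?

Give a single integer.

8

cl via duality: int({v, s, r, u}) = {v, s}, so X∖{v, s} = {q, r, t, u, p}
Write k for closure, c for complement:
  1. A     = {q, t, p}
  2. kA    = {q, r, t, u, p}
  3. cA    = {v, s, r, u}
  4. ckA   = {v, s}
  5. kcA   = {v, s, r, t, u, p}
  6. ckcA  = {q}
  7. kckcA = {q, r}
  8. ckckcA = {v, s, t, u, p}
applying k or c yields no new set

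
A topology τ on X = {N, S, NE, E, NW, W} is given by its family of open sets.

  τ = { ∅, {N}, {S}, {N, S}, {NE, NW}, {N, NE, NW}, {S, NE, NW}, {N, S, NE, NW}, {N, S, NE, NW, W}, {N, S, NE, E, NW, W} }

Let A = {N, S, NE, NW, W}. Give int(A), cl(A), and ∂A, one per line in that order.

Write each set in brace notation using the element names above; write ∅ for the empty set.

interior: largest open inside A is {N, S, NE, NW, W} (from ∅, {S}, {N}, {NE, NW}, {N, S}, {N, NE, NW}, {S, NE, NW}, {N, S, NE, NW}, {N, S, NE, NW, W})
cl via duality: int({E}) = ∅, so X∖∅ = {N, S, NE, E, NW, W}
cl∖int = {E}

int(A) = {N, S, NE, NW, W}
cl(A)  = {N, S, NE, E, NW, W}
∂A     = {E}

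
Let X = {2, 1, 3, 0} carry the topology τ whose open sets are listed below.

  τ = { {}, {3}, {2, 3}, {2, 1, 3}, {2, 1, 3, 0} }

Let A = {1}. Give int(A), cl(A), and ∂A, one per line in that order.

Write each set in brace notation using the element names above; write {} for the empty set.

int(A) = {}
cl(A)  = {1, 0}
∂A     = {1, 0}

interior: largest open inside A is {} (from {})
cl via duality: int({2, 3, 0}) = {2, 3}, so X∖{2, 3} = {1, 0}
cl∖int = {1, 0}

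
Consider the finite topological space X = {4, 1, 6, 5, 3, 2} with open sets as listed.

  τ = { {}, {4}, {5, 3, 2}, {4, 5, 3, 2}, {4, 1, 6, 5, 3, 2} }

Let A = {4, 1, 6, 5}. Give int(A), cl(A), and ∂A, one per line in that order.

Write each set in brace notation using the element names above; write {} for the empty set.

opens ⊆ A: {}, {4}; union → int = {4}
complement {3, 2}; its interior {}; cl(A) = X∖{} = {4, 1, 6, 5, 3, 2}
boundary = {4, 1, 6, 5, 3, 2} ∖ {4} = {1, 6, 5, 3, 2}

int(A) = {4}
cl(A)  = {4, 1, 6, 5, 3, 2}
∂A     = {1, 6, 5, 3, 2}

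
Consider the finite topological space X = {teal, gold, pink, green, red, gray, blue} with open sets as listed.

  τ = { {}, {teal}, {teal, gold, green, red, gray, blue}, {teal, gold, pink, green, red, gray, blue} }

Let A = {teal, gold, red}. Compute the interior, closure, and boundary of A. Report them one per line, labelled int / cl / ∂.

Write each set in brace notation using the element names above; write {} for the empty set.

int(A) = {teal}
cl(A)  = {teal, gold, pink, green, red, gray, blue}
∂A     = {gold, pink, green, red, gray, blue}

opens ⊆ A: {}, {teal}; union → int = {teal}
complement {pink, green, gray, blue}; its interior {}; cl(A) = X∖{} = {teal, gold, pink, green, red, gray, blue}
boundary = {teal, gold, pink, green, red, gray, blue} ∖ {teal} = {gold, pink, green, red, gray, blue}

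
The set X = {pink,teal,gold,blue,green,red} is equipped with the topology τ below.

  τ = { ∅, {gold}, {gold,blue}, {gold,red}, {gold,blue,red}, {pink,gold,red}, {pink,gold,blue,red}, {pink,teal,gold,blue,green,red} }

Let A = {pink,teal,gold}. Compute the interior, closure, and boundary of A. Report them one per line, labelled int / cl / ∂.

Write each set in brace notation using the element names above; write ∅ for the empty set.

open subsets of A: ∅, {gold}; so int(A) = {gold}
closure: X∖int(X∖A) = X∖∅ = {pink,teal,gold,blue,green,red}
∂A = {pink,teal,gold,blue,green,red} minus {gold} = {pink,teal,blue,green,red}

int(A) = {gold}
cl(A)  = {pink,teal,gold,blue,green,red}
∂A     = {pink,teal,blue,green,red}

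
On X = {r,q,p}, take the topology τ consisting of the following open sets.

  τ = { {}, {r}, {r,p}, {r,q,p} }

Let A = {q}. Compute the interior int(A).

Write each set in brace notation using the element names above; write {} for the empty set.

{}

U open, U⊆A: {}. int(A) = ⋃ = {}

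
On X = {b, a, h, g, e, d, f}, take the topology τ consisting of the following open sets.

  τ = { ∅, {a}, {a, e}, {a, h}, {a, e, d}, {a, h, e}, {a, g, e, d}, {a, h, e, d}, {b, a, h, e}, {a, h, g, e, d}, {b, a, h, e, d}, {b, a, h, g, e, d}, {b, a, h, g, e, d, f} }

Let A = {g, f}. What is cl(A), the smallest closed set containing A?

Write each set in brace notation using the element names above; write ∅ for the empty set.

{g, f}

X∖A={b, a, h, e, d}, int(X∖A)={b, a, h, e, d}, hence cl(A)={g, f}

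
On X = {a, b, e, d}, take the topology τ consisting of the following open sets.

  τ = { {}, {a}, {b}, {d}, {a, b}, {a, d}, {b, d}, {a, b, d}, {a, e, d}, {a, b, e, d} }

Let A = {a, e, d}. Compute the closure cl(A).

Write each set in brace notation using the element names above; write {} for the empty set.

cl via duality: int({b}) = {b}, so X∖{b} = {a, e, d}

{a, e, d}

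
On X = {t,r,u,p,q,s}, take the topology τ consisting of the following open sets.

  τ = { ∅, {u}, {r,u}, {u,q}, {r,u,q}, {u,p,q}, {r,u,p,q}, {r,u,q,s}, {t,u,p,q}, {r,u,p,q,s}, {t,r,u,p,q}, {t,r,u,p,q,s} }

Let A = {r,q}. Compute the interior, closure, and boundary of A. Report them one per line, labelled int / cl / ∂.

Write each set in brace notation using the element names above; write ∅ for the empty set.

int(A) = ∅
cl(A)  = {t,r,p,q,s}
∂A     = {t,r,p,q,s}

interior: largest open inside A is ∅ (from ∅)
cl via duality: int({t,u,p,s}) = {u}, so X∖{u} = {t,r,p,q,s}
cl∖int = {t,r,p,q,s}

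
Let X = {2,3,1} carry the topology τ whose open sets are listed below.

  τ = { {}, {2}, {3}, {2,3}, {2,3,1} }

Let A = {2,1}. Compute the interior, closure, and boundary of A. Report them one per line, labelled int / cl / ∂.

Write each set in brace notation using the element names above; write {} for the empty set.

int(A) = {2}
cl(A)  = {2,1}
∂A     = {1}

open subsets of A: {}, {2}; so int(A) = {2}
closure: X∖int(X∖A) = X∖{3} = {2,1}
∂A = {2,1} minus {2} = {1}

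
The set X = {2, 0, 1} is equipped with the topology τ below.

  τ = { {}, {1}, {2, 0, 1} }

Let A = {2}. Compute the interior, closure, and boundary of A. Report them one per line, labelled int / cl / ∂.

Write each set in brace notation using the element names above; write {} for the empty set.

int(A) = {}
cl(A)  = {2, 0}
∂A     = {2, 0}

U open, U⊆A: {}. int(A) = ⋃ = {}
X∖A={0, 1}, int(X∖A)={1}, hence cl(A)={2, 0}
∂A: remove int from cl → {2, 0}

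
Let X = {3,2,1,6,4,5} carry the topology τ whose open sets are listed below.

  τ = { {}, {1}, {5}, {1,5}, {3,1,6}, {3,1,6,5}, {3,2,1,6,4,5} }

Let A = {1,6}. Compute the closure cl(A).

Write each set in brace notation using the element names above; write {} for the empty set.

complement {3,2,4,5}; its interior {5}; cl(A) = X∖{5} = {3,2,1,6,4}

{3,2,1,6,4}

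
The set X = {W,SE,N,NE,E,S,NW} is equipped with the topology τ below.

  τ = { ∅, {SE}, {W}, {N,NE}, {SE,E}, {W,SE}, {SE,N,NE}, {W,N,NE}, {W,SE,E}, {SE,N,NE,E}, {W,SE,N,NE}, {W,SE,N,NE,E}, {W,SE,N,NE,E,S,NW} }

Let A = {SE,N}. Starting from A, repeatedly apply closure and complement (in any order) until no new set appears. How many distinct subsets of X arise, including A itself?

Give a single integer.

X∖A={W,NE,E,S,NW}, int(X∖A)={W}, hence cl(A)={SE,N,NE,E,S,NW}
Orbit (k=closure, c=complement):
  1. A     = {SE,N}
  2. kA    = {SE,N,NE,E,S,NW}
  3. cA    = {W,NE,E,S,NW}
  4. ckA   = {W}
  5. kcA   = {W,N,NE,E,S,NW}
  6. kckA  = {W,S,NW}
  7. ckcA  = {SE}
  8. ckckA = {SE,N,NE,E}
  9. kckcA = {SE,E,S,NW}
  10. ckckcA = {W,N,NE}
  11. kckckcA = {W,N,NE,S,NW}
  12. ckckckcA = {SE,E}
(closed under both — stop)

12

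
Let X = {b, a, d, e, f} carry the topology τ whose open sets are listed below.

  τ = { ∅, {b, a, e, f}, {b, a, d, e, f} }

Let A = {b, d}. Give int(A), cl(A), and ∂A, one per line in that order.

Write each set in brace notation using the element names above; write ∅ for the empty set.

opens ⊆ A: ∅; union → int = ∅
complement {a, e, f}; its interior ∅; cl(A) = X∖∅ = {b, a, d, e, f}
boundary = {b, a, d, e, f} ∖ ∅ = {b, a, d, e, f}

int(A) = ∅
cl(A)  = {b, a, d, e, f}
∂A     = {b, a, d, e, f}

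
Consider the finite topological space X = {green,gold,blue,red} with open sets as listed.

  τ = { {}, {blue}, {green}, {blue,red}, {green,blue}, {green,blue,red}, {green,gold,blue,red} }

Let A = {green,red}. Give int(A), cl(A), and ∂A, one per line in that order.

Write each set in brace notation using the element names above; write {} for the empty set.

int(A) = {green}
cl(A)  = {green,gold,red}
∂A     = {gold,red}

open subsets of A: {}, {green}; so int(A) = {green}
closure: X∖int(X∖A) = X∖{blue} = {green,gold,red}
∂A = {green,gold,red} minus {green} = {gold,red}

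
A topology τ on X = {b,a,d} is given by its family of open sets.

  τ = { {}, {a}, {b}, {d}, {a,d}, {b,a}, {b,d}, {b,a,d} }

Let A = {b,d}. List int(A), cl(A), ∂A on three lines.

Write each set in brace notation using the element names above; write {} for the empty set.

U open, U⊆A: {}, {b}, {d}, {b,d}. int(A) = ⋃ = {b,d}
X∖A={a}, int(X∖A)={a}, hence cl(A)={b,d}
∂A: remove int from cl → {}

int(A) = {b,d}
cl(A)  = {b,d}
∂A     = {}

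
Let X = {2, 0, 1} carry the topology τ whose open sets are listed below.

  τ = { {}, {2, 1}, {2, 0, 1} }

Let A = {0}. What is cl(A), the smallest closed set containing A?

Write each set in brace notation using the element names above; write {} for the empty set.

{0}

cl via duality: int({2, 1}) = {2, 1}, so X∖{2, 1} = {0}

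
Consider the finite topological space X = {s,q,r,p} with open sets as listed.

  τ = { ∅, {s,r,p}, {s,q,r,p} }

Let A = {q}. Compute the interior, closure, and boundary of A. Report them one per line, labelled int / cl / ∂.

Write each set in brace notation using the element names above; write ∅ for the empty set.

int(A) = ∅
cl(A)  = {q}
∂A     = {q}

opens ⊆ A: ∅; union → int = ∅
complement {s,r,p}; its interior {s,r,p}; cl(A) = X∖{s,r,p} = {q}
boundary = {q} ∖ ∅ = {q}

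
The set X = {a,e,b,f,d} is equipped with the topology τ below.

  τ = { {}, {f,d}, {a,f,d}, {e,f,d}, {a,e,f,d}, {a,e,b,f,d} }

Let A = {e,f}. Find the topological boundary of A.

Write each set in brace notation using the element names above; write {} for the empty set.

interior: largest open inside A is {} (from {})
cl via duality: int({a,b,d}) = {}, so X∖{} = {a,e,b,f,d}
cl∖int = {a,e,b,f,d}

{a,e,b,f,d}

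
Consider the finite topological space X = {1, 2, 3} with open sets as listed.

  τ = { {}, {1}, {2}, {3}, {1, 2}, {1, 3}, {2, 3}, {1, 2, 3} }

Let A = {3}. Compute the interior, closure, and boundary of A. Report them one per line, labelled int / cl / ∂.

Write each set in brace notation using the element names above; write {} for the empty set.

int(A) = {3}
cl(A)  = {3}
∂A     = {}

opens ⊆ A: {}, {3}; union → int = {3}
complement {1, 2}; its interior {1, 2}; cl(A) = X∖{1, 2} = {3}
boundary = {3} ∖ {3} = {}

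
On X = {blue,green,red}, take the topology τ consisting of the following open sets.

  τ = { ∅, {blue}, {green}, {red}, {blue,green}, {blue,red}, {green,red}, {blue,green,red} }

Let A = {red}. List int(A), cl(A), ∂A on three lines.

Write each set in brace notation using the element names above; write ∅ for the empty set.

open subsets of A: ∅, {red}; so int(A) = {red}
closure: X∖int(X∖A) = X∖{blue,green} = {red}
∂A = {red} minus {red} = ∅

int(A) = {red}
cl(A)  = {red}
∂A     = ∅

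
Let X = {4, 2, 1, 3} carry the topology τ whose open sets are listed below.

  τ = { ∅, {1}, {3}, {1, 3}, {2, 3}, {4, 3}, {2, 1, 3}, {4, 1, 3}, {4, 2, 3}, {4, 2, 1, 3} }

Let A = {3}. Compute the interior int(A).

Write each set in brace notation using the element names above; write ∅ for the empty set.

interior: largest open inside A is {3} (from ∅, {3})

{3}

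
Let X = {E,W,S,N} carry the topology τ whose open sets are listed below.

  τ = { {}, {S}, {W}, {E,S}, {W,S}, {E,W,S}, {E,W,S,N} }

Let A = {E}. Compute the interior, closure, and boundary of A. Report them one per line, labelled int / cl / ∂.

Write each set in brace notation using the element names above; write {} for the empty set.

opens ⊆ A: {}; union → int = {}
complement {W,S,N}; its interior {W,S}; cl(A) = X∖{W,S} = {E,N}
boundary = {E,N} ∖ {} = {E,N}

int(A) = {}
cl(A)  = {E,N}
∂A     = {E,N}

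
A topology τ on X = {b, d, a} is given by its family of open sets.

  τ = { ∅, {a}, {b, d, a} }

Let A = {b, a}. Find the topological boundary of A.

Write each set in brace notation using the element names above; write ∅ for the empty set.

interior: largest open inside A is {a} (from ∅, {a})
cl via duality: int({d}) = ∅, so X∖∅ = {b, d, a}
cl∖int = {b, d}

{b, d}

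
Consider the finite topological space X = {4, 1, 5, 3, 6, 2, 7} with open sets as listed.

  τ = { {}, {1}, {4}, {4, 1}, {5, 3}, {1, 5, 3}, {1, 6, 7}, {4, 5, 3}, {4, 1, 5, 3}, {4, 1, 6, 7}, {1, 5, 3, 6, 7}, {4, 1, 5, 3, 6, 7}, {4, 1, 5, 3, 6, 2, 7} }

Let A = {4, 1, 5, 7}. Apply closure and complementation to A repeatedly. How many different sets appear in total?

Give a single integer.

10

cl via duality: int({3, 6, 2}) = {}, so X∖{} = {4, 1, 5, 3, 6, 2, 7}
Write k for closure, c for complement:
  1. A     = {4, 1, 5, 7}
  2. kA    = {4, 1, 5, 3, 6, 2, 7}
  3. cA    = {3, 6, 2}
  4. ckA   = {}
  5. kcA   = {5, 3, 6, 2, 7}
  6. ckcA  = {4, 1}
  7. kckcA = {4, 1, 6, 2, 7}
  8. ckckcA = {5, 3}
  9. kckckcA = {5, 3, 2}
  10. ckckckcA = {4, 1, 6, 7}
applying k or c yields no new set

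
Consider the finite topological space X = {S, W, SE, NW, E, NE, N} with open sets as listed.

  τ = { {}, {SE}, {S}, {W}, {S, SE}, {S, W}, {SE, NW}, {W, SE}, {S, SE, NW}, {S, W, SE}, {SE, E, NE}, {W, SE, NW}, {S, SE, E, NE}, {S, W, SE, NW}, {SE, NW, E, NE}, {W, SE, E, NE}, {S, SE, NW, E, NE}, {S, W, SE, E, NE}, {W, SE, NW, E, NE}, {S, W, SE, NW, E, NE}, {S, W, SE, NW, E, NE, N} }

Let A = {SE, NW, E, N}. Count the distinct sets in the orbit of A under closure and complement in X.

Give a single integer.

closure: X∖int(X∖A) = X∖{S, W} = {SE, NW, E, NE, N}
Let k=closure and c=complement:
  1. A     = {SE, NW, E, N}
  2. kA    = {SE, NW, E, NE, N}
  3. cA    = {S, W, NE}
  4. ckA   = {S, W}
  5. kcA   = {S, W, E, NE, N}
  6. kckA  = {S, W, N}
  7. ckcA  = {SE, NW}
  8. ckckA = {SE, NW, E, NE}
— saturated at 8

8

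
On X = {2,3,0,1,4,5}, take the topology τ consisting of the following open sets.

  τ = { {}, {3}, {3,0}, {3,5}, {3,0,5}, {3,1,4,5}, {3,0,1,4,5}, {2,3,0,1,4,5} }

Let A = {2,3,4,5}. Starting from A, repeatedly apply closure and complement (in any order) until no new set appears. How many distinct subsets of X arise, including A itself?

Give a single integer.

X∖A={0,1}, int(X∖A)={}, hence cl(A)={2,3,0,1,4,5}
Orbit (k=closure, c=complement):
  1. A     = {2,3,4,5}
  2. kA    = {2,3,0,1,4,5}
  3. cA    = {0,1}
  4. ckA   = {}
  5. kcA   = {2,0,1,4}
  6. ckcA  = {3,5}
(closed under both — stop)

6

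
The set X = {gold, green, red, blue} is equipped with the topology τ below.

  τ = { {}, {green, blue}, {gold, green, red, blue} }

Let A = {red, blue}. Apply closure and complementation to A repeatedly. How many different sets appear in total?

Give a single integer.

cl via duality: int({gold, green}) = {}, so X∖{} = {gold, green, red, blue}
Write k for closure, c for complement:
  1. A     = {red, blue}
  2. kA    = {gold, green, red, blue}
  3. cA    = {gold, green}
  4. ckA   = {}
applying k or c yields no new set

4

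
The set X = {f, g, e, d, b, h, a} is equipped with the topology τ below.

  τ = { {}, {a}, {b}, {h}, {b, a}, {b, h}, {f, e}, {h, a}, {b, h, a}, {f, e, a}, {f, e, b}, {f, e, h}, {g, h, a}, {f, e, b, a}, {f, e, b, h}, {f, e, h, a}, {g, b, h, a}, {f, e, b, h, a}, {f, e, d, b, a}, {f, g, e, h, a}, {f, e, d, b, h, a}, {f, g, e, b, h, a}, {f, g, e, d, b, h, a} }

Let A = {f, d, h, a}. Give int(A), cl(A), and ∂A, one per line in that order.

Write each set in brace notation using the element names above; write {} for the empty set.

interior: largest open inside A is {h, a} (from {}, {h}, {a}, {h, a})
cl via duality: int({g, e, b}) = {b}, so X∖{b} = {f, g, e, d, h, a}
cl∖int = {f, g, e, d}

int(A) = {h, a}
cl(A)  = {f, g, e, d, h, a}
∂A     = {f, g, e, d}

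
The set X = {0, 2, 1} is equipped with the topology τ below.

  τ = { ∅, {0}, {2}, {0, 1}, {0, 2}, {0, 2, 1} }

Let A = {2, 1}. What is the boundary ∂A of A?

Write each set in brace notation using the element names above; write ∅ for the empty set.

{1}

opens ⊆ A: ∅, {2}; union → int = {2}
complement {0}; its interior {0}; cl(A) = X∖{0} = {2, 1}
boundary = {2, 1} ∖ {2} = {1}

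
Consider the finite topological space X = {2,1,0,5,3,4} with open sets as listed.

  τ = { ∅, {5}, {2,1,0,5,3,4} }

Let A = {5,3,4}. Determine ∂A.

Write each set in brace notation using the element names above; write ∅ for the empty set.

{2,1,0,3,4}

opens ⊆ A: ∅, {5}; union → int = {5}
complement {2,1,0}; its interior ∅; cl(A) = X∖∅ = {2,1,0,5,3,4}
boundary = {2,1,0,5,3,4} ∖ {5} = {2,1,0,3,4}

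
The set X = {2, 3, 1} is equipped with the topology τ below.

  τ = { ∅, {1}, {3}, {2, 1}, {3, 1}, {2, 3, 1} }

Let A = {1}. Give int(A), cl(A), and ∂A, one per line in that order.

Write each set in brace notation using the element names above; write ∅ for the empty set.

opens ⊆ A: ∅, {1}; union → int = {1}
complement {2, 3}; its interior {3}; cl(A) = X∖{3} = {2, 1}
boundary = {2, 1} ∖ {1} = {2}

int(A) = {1}
cl(A)  = {2, 1}
∂A     = {2}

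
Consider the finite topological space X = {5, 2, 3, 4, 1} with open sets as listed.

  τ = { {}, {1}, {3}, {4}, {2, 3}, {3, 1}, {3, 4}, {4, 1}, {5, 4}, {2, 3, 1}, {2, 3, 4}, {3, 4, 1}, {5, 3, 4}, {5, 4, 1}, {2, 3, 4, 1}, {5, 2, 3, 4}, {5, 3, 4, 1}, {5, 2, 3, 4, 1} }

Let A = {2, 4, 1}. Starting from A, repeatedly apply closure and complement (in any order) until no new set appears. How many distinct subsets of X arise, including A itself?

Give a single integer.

cl via duality: int({5, 3}) = {3}, so X∖{3} = {5, 2, 4, 1}
Write k for closure, c for complement:
  1. A     = {2, 4, 1}
  2. kA    = {5, 2, 4, 1}
  3. cA    = {5, 3}
  4. ckA   = {3}
  5. kcA   = {5, 2, 3}
  6. kckA  = {2, 3}
  7. ckcA  = {4, 1}
  8. ckckA = {5, 4, 1}
applying k or c yields no new set

8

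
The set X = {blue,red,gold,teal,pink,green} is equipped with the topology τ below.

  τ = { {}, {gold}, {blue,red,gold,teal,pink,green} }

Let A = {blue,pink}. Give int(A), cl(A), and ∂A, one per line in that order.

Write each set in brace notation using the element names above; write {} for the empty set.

int(A) = {}
cl(A)  = {blue,red,teal,pink,green}
∂A     = {blue,red,teal,pink,green}

open subsets of A: {}; so int(A) = {}
closure: X∖int(X∖A) = X∖{gold} = {blue,red,teal,pink,green}
∂A = {blue,red,teal,pink,green} minus {} = {blue,red,teal,pink,green}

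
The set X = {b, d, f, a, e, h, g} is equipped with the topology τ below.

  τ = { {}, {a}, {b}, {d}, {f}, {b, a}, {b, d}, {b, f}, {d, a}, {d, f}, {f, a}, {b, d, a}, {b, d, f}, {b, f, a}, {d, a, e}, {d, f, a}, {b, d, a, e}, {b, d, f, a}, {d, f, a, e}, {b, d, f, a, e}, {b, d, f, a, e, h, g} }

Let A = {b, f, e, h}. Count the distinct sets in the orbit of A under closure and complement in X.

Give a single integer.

cl via duality: int({d, a, g}) = {d, a}, so X∖{d, a} = {b, f, e, h, g}
Write k for closure, c for complement:
  1. A     = {b, f, e, h}
  2. kA    = {b, f, e, h, g}
  3. cA    = {d, a, g}
  4. ckA   = {d, a}
  5. kcA   = {d, a, e, h, g}
  6. ckcA  = {b, f}
  7. kckcA = {b, f, h, g}
  8. ckckcA = {d, a, e}
applying k or c yields no new set

8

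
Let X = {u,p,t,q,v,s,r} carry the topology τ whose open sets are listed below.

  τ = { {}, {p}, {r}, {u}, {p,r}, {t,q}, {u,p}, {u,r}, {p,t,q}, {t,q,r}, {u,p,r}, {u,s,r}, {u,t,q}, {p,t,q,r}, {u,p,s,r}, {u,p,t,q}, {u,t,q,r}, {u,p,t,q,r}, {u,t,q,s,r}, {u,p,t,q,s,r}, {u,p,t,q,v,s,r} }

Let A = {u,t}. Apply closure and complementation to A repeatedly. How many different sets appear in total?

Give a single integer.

closure: X∖int(X∖A) = X∖{p,r} = {u,t,q,v,s}
Let k=closure and c=complement:
  1. A     = {u,t}
  2. kA    = {u,t,q,v,s}
  3. cA    = {p,q,v,s,r}
  4. ckA   = {p,r}
  5. kcA   = {p,t,q,v,s,r}
  6. kckA  = {p,v,s,r}
  7. ckcA  = {u}
  8. ckckA = {u,t,q}
  9. kckcA = {u,v,s}
  10. ckckcA = {p,t,q,r}
— saturated at 10

10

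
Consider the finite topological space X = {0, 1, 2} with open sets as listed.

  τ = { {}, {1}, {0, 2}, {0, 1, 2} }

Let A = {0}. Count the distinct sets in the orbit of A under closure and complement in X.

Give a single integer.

6

cl via duality: int({1, 2}) = {1}, so X∖{1} = {0, 2}
Write k for closure, c for complement:
  1. A     = {0}
  2. kA    = {0, 2}
  3. cA    = {1, 2}
  4. ckA   = {1}
  5. kcA   = {0, 1, 2}
  6. ckcA  = {}
applying k or c yields no new set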